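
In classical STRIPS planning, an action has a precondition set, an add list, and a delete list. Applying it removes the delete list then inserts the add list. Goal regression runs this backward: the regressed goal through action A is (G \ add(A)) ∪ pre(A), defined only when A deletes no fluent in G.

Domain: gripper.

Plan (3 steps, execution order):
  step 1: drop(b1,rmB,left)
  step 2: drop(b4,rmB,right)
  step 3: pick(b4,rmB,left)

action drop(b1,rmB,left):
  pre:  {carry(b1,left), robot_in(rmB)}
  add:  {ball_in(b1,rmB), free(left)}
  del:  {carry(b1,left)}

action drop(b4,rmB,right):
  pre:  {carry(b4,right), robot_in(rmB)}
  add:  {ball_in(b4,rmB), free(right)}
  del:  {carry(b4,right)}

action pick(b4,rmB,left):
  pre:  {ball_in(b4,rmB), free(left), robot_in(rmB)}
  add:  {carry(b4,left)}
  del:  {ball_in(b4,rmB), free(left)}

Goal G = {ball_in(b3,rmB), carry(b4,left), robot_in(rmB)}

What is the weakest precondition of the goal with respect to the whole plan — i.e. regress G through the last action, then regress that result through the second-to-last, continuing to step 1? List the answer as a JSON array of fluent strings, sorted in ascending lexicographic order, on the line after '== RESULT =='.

Regress step by step:
  through step 3 (pick(b4,rmB,left)): drop {carry(b4,left)}, keep {ball_in(b3,rmB), robot_in(rmB)}, require {ball_in(b4,rmB), free(left), robot_in(rmB)}
    → {ball_in(b3,rmB), ball_in(b4,rmB), free(left), robot_in(rmB)}
  through step 2 (drop(b4,rmB,right)): drop {ball_in(b4,rmB)}, keep {ball_in(b3,rmB), free(left), robot_in(rmB)}, require {carry(b4,right), robot_in(rmB)}
    → {ball_in(b3,rmB), carry(b4,right), free(left), robot_in(rmB)}
  through step 1 (drop(b1,rmB,left)): drop {free(left)}, keep {ball_in(b3,rmB), carry(b4,right), robot_in(rmB)}, require {carry(b1,left), robot_in(rmB)}
    → {ball_in(b3,rmB), carry(b1,left), carry(b4,right), robot_in(rmB)}

== RESULT ==
["ball_in(b3,rmB)", "carry(b1,left)", "carry(b4,right)", "robot_in(rmB)"]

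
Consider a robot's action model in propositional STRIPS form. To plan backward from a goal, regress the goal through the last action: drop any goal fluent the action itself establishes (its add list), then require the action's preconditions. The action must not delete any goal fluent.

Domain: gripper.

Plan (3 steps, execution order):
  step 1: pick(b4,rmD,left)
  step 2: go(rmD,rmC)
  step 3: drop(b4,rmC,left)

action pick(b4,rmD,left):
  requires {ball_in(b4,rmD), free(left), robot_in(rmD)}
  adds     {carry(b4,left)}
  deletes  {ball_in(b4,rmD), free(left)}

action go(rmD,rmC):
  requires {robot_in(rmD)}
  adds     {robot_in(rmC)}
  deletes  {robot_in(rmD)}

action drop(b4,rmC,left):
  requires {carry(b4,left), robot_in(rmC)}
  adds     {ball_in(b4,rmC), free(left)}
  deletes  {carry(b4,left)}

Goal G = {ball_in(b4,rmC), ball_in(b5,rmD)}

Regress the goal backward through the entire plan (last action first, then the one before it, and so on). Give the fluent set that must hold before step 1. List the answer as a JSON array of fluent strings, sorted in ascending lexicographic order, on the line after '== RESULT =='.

Work backward from the goal:
  through step 3 (drop(b4,rmC,left)): drop {ball_in(b4,rmC)}, keep {ball_in(b5,rmD)}, require {carry(b4,left), robot_in(rmC)}
    → {ball_in(b5,rmD), carry(b4,left), robot_in(rmC)}
  through step 2 (go(rmD,rmC)): drop {robot_in(rmC)}, keep {ball_in(b5,rmD), carry(b4,left)}, require {robot_in(rmD)}
    → {ball_in(b5,rmD), carry(b4,left), robot_in(rmD)}
  through step 1 (pick(b4,rmD,left)): drop {carry(b4,left)}, keep {ball_in(b5,rmD), robot_in(rmD)}, require {ball_in(b4,rmD), free(left), robot_in(rmD)}
    → {ball_in(b4,rmD), ball_in(b5,rmD), free(left), robot_in(rmD)}

== RESULT ==
["ball_in(b4,rmD)", "ball_in(b5,rmD)", "free(left)", "robot_in(rmD)"]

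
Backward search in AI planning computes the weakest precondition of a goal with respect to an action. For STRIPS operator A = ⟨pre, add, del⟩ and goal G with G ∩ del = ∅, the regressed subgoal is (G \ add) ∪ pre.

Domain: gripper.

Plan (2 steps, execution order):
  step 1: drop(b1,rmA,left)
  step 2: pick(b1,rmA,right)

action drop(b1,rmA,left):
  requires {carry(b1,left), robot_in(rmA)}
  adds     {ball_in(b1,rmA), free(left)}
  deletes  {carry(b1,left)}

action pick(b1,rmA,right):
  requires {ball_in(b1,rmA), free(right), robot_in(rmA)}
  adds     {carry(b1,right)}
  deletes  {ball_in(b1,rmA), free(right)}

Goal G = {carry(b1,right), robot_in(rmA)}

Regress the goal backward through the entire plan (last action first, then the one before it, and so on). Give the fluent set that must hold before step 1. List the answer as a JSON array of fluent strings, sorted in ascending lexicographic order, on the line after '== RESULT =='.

Work backward from the goal:
  through step 2 (pick(b1,rmA,right)): drop {carry(b1,right)}, keep {robot_in(rmA)}, require {ball_in(b1,rmA), free(right), robot_in(rmA)}
    → {ball_in(b1,rmA), free(right), robot_in(rmA)}
  through step 1 (drop(b1,rmA,left)): drop {ball_in(b1,rmA)}, keep {free(right), robot_in(rmA)}, require {carry(b1,left), robot_in(rmA)}
    → {carry(b1,left), free(right), robot_in(rmA)}

== RESULT ==
["carry(b1,left)", "free(right)", "robot_in(rmA)"]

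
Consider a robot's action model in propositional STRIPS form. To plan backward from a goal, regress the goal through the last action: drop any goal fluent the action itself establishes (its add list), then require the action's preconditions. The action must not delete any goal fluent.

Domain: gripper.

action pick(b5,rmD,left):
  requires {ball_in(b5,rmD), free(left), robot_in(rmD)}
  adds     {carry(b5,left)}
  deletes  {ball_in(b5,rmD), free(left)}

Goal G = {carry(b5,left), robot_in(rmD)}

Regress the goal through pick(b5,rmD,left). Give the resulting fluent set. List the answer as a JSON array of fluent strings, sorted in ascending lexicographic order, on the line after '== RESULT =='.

Regress:
  G ∩ del = {}  (empty — regression defined)
  G \ add = {carry(b5,left), robot_in(rmD)} \ {carry(b5,left)} = {robot_in(rmD)}
  ∪ pre   = {robot_in(rmD)} ∪ {ball_in(b5,rmD), free(left), robot_in(rmD)}
          = {ball_in(b5,rmD), free(left), robot_in(rmD)}

== RESULT ==
["ball_in(b5,rmD)", "free(left)", "robot_in(rmD)"]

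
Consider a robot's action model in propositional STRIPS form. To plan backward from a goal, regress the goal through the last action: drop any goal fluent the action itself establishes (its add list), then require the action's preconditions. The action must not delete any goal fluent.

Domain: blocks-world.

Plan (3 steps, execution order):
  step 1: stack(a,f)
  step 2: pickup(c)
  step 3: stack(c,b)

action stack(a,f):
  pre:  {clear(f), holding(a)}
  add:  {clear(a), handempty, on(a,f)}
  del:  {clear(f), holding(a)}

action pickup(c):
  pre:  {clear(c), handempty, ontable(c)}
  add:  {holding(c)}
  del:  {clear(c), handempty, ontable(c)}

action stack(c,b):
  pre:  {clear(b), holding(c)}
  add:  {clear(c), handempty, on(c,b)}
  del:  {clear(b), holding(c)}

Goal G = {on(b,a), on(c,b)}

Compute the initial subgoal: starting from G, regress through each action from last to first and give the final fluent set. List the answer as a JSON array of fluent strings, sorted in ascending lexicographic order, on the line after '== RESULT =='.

Work backward from the goal:
  through step 3 (stack(c,b)): drop {on(c,b)}, keep {on(b,a)}, require {clear(b), holding(c)}
    → {clear(b), holding(c), on(b,a)}
  through step 2 (pickup(c)): drop {holding(c)}, keep {clear(b), on(b,a)}, require {clear(c), handempty, ontable(c)}
    → {clear(b), clear(c), handempty, on(b,a), ontable(c)}
  through step 1 (stack(a,f)): drop {handempty}, keep {clear(b), clear(c), on(b,a), ontable(c)}, require {clear(f), holding(a)}
    → {clear(b), clear(c), clear(f), holding(a), on(b,a), ontable(c)}

== RESULT ==
["clear(b)", "clear(c)", "clear(f)", "holding(a)", "on(b,a)", "ontable(c)"]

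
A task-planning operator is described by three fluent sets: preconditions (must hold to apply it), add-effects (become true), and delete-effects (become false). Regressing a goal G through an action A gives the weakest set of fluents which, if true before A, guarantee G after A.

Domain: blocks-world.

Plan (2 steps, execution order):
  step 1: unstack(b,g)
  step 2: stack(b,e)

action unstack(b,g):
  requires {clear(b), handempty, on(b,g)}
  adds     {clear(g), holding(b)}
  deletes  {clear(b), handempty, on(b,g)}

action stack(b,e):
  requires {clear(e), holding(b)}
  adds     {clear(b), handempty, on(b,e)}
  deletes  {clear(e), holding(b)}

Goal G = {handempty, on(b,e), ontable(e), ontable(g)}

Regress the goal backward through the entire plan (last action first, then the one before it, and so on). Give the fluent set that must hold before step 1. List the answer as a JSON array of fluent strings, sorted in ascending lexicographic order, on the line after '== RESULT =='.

Work backward from the goal:
  through step 2 (stack(b,e)): drop {handempty, on(b,e)}, keep {ontable(e), ontable(g)}, require {clear(e), holding(b)}
    → {clear(e), holding(b), ontable(e), ontable(g)}
  through step 1 (unstack(b,g)): drop {holding(b)}, keep {clear(e), ontable(e), ontable(g)}, require {clear(b), handempty, on(b,g)}
    → {clear(b), clear(e), handempty, on(b,g), ontable(e), ontable(g)}

== RESULT ==
["clear(b)", "clear(e)", "handempty", "on(b,g)", "ontable(e)", "ontable(g)"]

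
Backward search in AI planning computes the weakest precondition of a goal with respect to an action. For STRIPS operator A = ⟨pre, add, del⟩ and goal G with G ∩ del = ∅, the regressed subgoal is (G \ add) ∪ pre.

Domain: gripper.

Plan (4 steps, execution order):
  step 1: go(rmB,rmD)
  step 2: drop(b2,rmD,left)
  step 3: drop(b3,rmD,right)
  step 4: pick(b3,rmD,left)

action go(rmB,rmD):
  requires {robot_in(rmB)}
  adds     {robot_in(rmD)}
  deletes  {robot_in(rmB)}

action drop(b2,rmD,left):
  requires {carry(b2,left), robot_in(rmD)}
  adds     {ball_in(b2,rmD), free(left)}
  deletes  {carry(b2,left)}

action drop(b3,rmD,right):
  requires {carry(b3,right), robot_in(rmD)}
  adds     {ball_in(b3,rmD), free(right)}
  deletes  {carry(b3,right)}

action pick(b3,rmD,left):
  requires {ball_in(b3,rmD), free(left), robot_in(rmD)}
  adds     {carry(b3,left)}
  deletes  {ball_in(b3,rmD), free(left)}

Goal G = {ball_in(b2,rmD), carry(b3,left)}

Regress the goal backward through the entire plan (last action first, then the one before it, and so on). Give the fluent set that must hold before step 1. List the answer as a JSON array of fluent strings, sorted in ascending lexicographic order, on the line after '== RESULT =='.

Regress step by step:
  through step 4 (pick(b3,rmD,left)): drop {carry(b3,left)}, keep {ball_in(b2,rmD)}, require {ball_in(b3,rmD), free(left), robot_in(rmD)}
    → {ball_in(b2,rmD), ball_in(b3,rmD), free(left), robot_in(rmD)}
  through step 3 (drop(b3,rmD,right)): drop {ball_in(b3,rmD)}, keep {ball_in(b2,rmD), free(left), robot_in(rmD)}, require {carry(b3,right), robot_in(rmD)}
    → {ball_in(b2,rmD), carry(b3,right), free(left), robot_in(rmD)}
  through step 2 (drop(b2,rmD,left)): drop {ball_in(b2,rmD), free(left)}, keep {carry(b3,right), robot_in(rmD)}, require {carry(b2,left), robot_in(rmD)}
    → {carry(b2,left), carry(b3,right), robot_in(rmD)}
  through step 1 (go(rmB,rmD)): drop {robot_in(rmD)}, keep {carry(b2,left), carry(b3,right)}, require {robot_in(rmB)}
    → {carry(b2,left), carry(b3,right), robot_in(rmB)}

== RESULT ==
["carry(b2,left)", "carry(b3,right)", "robot_in(rmB)"]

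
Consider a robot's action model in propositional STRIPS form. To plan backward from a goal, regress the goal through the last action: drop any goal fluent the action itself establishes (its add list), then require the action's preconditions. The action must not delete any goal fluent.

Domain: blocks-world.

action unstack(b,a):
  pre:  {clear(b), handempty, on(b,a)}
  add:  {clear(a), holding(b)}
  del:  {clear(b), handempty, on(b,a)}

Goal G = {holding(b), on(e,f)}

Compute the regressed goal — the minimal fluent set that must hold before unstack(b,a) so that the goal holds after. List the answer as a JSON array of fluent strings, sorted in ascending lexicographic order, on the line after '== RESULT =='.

Regress:
  G ∩ del = {}  (empty — regression defined)
  G \ add = {holding(b), on(e,f)} \ {clear(a), holding(b)} = {on(e,f)}
  ∪ pre   = {on(e,f)} ∪ {clear(b), handempty, on(b,a)}
          = {clear(b), handempty, on(b,a), on(e,f)}

== RESULT ==
["clear(b)", "handempty", "on(b,a)", "on(e,f)"]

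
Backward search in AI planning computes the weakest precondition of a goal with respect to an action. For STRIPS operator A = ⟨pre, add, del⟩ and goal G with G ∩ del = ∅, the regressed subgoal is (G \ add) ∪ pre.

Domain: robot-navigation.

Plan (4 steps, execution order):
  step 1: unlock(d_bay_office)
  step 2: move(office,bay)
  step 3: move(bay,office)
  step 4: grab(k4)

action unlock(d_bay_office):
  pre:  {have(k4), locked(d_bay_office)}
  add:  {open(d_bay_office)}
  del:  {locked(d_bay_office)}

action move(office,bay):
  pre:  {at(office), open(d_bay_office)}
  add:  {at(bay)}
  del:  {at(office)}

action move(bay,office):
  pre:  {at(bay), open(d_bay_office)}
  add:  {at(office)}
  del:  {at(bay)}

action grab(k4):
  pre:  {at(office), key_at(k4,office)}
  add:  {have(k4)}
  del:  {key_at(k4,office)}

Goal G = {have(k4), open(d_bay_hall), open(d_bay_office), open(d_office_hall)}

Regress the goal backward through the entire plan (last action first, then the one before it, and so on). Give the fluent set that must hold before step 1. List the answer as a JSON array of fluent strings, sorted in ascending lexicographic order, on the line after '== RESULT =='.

Regress step by step:
  through step 4 (grab(k4)): drop {have(k4)}, keep {open(d_bay_hall), open(d_bay_office), open(d_office_hall)}, require {at(office), key_at(k4,office)}
    → {at(office), key_at(k4,office), open(d_bay_hall), open(d_bay_office), open(d_office_hall)}
  through step 3 (move(bay,office)): drop {at(office)}, keep {key_at(k4,office), open(d_bay_hall), open(d_bay_office), open(d_office_hall)}, require {at(bay), open(d_bay_office)}
    → {at(bay), key_at(k4,office), open(d_bay_hall), open(d_bay_office), open(d_office_hall)}
  through step 2 (move(office,bay)): drop {at(bay)}, keep {key_at(k4,office), open(d_bay_hall), open(d_bay_office), open(d_office_hall)}, require {at(office), open(d_bay_office)}
    → {at(office), key_at(k4,office), open(d_bay_hall), open(d_bay_office), open(d_office_hall)}
  through step 1 (unlock(d_bay_office)): drop {open(d_bay_office)}, keep {at(office), key_at(k4,office), open(d_bay_hall), open(d_office_hall)}, require {have(k4), locked(d_bay_office)}
    → {at(office), have(k4), key_at(k4,office), locked(d_bay_office), open(d_bay_hall), open(d_office_hall)}

== RESULT ==
["at(office)", "have(k4)", "key_at(k4,office)", "locked(d_bay_office)", "open(d_bay_hall)", "open(d_office_hall)"]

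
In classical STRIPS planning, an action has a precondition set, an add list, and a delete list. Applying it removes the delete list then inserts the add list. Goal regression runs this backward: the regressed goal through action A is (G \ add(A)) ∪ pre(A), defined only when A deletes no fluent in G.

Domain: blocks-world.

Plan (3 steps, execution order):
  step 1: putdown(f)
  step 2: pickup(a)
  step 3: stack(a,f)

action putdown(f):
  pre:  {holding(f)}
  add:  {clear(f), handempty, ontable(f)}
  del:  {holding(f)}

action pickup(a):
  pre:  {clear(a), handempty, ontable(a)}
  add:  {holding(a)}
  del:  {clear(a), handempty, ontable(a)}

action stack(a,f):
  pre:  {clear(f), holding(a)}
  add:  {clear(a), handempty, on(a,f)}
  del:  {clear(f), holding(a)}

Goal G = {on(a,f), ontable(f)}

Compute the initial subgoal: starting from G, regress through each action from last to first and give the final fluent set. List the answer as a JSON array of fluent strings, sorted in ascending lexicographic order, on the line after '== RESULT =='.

Regress step by step:
  through step 3 (stack(a,f)): drop {on(a,f)}, keep {ontable(f)}, require {clear(f), holding(a)}
    → {clear(f), holding(a), ontable(f)}
  through step 2 (pickup(a)): drop {holding(a)}, keep {clear(f), ontable(f)}, require {clear(a), handempty, ontable(a)}
    → {clear(a), clear(f), handempty, ontable(a), ontable(f)}
  through step 1 (putdown(f)): drop {clear(f), handempty, ontable(f)}, keep {clear(a), ontable(a)}, require {holding(f)}
    → {clear(a), holding(f), ontable(a)}

== RESULT ==
["clear(a)", "holding(f)", "ontable(a)"]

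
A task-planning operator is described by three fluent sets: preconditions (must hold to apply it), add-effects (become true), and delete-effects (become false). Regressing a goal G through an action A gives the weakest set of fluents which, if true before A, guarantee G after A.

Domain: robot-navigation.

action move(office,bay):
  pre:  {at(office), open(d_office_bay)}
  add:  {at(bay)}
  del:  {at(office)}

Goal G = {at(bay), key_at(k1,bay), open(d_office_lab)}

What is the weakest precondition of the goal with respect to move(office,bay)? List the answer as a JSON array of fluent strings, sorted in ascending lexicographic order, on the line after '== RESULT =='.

Regress:
  G ∩ del = {}  (empty — regression defined)
  G \ add = {at(bay), key_at(k1,bay), open(d_office_lab)} \ {at(bay)} = {key_at(k1,bay), open(d_office_lab)}
  ∪ pre   = {key_at(k1,bay), open(d_office_lab)} ∪ {at(office), open(d_office_bay)}
          = {at(office), key_at(k1,bay), open(d_office_bay), open(d_office_lab)}

== RESULT ==
["at(office)", "key_at(k1,bay)", "open(d_office_bay)", "open(d_office_lab)"]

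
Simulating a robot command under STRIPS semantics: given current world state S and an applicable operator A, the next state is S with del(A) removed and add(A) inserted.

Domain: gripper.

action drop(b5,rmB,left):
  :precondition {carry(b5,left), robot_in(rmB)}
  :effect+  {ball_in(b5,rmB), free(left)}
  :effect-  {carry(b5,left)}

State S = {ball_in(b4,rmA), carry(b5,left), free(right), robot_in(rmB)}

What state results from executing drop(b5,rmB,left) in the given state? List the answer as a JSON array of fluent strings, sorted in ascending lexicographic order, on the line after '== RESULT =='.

Compute (S \ del) ∪ add:
  pre ⊆ S: {carry(b5,left), robot_in(rmB)} ⊆ S  — applicable
  S \ del = {ball_in(b4,rmA), free(right), robot_in(rmB)}
  ∪ add   = {ball_in(b4,rmA), ball_in(b5,rmB), free(left), free(right), robot_in(rmB)}

== RESULT ==
["ball_in(b4,rmA)", "ball_in(b5,rmB)", "free(left)", "free(right)", "robot_in(rmB)"]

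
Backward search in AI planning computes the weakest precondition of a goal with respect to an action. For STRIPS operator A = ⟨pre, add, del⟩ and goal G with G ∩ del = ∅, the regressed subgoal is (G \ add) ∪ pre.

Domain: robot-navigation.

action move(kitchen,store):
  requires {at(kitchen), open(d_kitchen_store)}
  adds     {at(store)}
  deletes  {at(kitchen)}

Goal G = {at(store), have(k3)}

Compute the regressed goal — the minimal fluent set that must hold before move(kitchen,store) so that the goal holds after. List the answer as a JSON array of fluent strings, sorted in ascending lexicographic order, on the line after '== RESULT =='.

Compute (G \ add) ∪ pre:
  G ∩ del = {}  (empty — regression defined)
  G \ add = {at(store), have(k3)} \ {at(store)} = {have(k3)}
  ∪ pre   = {have(k3)} ∪ {at(kitchen), open(d_kitchen_store)}
          = {at(kitchen), have(k3), open(d_kitchen_store)}

== RESULT ==
["at(kitchen)", "have(k3)", "open(d_kitchen_store)"]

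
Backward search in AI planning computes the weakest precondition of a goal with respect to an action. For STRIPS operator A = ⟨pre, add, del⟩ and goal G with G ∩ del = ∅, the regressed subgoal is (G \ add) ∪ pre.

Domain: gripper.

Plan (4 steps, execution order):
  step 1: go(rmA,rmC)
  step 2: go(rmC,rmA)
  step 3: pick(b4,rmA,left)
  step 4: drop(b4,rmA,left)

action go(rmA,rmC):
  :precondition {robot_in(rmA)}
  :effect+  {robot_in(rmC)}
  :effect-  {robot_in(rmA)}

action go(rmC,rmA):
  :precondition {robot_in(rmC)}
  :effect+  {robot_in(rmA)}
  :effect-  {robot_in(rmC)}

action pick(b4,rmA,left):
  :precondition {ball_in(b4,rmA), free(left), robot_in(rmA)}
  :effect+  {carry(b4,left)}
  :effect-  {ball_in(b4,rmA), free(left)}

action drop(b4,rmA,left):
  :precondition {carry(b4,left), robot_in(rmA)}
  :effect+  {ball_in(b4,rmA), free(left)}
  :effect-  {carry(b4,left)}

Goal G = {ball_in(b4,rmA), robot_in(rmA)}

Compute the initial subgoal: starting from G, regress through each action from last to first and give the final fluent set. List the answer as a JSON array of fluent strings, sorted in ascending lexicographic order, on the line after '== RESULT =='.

Work backward from the goal:
  through step 4 (drop(b4,rmA,left)): drop {ball_in(b4,rmA)}, keep {robot_in(rmA)}, require {carry(b4,left), robot_in(rmA)}
    → {carry(b4,left), robot_in(rmA)}
  through step 3 (pick(b4,rmA,left)): drop {carry(b4,left)}, keep {robot_in(rmA)}, require {ball_in(b4,rmA), free(left), robot_in(rmA)}
    → {ball_in(b4,rmA), free(left), robot_in(rmA)}
  through step 2 (go(rmC,rmA)): drop {robot_in(rmA)}, keep {ball_in(b4,rmA), free(left)}, require {robot_in(rmC)}
    → {ball_in(b4,rmA), free(left), robot_in(rmC)}
  through step 1 (go(rmA,rmC)): drop {robot_in(rmC)}, keep {ball_in(b4,rmA), free(left)}, require {robot_in(rmA)}
    → {ball_in(b4,rmA), free(left), robot_in(rmA)}

== RESULT ==
["ball_in(b4,rmA)", "free(left)", "robot_in(rmA)"]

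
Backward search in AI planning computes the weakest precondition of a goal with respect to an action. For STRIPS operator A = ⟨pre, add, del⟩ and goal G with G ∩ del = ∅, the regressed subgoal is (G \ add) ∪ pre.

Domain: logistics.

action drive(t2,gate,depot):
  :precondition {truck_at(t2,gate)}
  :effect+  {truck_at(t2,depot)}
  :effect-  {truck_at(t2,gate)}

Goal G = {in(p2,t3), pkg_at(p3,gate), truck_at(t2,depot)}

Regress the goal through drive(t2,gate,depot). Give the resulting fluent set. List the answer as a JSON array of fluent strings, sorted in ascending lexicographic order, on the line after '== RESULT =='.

Regress:
  G ∩ del = {}  (empty — regression defined)
  G \ add = {in(p2,t3), pkg_at(p3,gate), truck_at(t2,depot)} \ {truck_at(t2,depot)} = {in(p2,t3), pkg_at(p3,gate)}
  ∪ pre   = {in(p2,t3), pkg_at(p3,gate)} ∪ {truck_at(t2,gate)}
          = {in(p2,t3), pkg_at(p3,gate), truck_at(t2,gate)}

== RESULT ==
["in(p2,t3)", "pkg_at(p3,gate)", "truck_at(t2,gate)"]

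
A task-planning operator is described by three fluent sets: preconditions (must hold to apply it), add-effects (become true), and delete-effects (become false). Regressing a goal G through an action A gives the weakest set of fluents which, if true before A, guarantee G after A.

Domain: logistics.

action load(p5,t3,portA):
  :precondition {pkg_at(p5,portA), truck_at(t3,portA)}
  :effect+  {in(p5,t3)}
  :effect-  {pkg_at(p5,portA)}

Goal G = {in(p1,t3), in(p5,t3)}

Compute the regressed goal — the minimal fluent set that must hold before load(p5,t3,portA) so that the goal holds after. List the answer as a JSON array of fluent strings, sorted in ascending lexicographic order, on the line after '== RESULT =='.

Compute (G \ add) ∪ pre:
  G ∩ del = {}  (empty — regression defined)
  G \ add = {in(p1,t3), in(p5,t3)} \ {in(p5,t3)} = {in(p1,t3)}
  ∪ pre   = {in(p1,t3)} ∪ {pkg_at(p5,portA), truck_at(t3,portA)}
          = {in(p1,t3), pkg_at(p5,portA), truck_at(t3,portA)}

== RESULT ==
["in(p1,t3)", "pkg_at(p5,portA)", "truck_at(t3,portA)"]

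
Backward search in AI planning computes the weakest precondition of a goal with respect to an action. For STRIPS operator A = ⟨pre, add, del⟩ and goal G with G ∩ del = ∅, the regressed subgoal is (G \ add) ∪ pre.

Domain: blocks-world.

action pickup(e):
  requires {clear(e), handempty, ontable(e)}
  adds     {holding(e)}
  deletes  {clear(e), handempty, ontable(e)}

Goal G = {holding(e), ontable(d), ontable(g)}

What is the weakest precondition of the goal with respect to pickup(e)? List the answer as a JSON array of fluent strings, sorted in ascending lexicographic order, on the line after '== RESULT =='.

Regress:
  G ∩ del = {}  (empty — regression defined)
  G \ add = {holding(e), ontable(d), ontable(g)} \ {holding(e)} = {ontable(d), ontable(g)}
  ∪ pre   = {ontable(d), ontable(g)} ∪ {clear(e), handempty, ontable(e)}
          = {clear(e), handempty, ontable(d), ontable(e), ontable(g)}

== RESULT ==
["clear(e)", "handempty", "ontable(d)", "ontable(e)", "ontable(g)"]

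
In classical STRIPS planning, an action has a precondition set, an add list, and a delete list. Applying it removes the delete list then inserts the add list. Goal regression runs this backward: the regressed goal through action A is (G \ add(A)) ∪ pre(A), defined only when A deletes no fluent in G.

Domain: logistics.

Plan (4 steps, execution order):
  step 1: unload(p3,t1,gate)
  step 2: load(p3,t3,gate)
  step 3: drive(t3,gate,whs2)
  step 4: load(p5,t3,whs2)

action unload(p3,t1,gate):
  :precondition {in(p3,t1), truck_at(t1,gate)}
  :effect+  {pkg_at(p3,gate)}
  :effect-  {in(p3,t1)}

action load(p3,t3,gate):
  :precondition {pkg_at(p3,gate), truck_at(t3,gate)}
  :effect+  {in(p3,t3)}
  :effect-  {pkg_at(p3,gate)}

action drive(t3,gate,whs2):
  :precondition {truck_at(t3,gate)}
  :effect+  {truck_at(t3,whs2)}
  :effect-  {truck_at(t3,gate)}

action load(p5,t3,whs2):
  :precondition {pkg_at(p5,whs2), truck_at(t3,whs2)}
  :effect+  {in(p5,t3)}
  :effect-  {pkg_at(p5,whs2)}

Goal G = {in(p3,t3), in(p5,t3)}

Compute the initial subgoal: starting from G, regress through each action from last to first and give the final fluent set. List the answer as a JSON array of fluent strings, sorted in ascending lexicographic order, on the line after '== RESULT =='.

Regress step by step:
  through step 4 (load(p5,t3,whs2)): drop {in(p5,t3)}, keep {in(p3,t3)}, require {pkg_at(p5,whs2), truck_at(t3,whs2)}
    → {in(p3,t3), pkg_at(p5,whs2), truck_at(t3,whs2)}
  through step 3 (drive(t3,gate,whs2)): drop {truck_at(t3,whs2)}, keep {in(p3,t3), pkg_at(p5,whs2)}, require {truck_at(t3,gate)}
    → {in(p3,t3), pkg_at(p5,whs2), truck_at(t3,gate)}
  through step 2 (load(p3,t3,gate)): drop {in(p3,t3)}, keep {pkg_at(p5,whs2), truck_at(t3,gate)}, require {pkg_at(p3,gate), truck_at(t3,gate)}
    → {pkg_at(p3,gate), pkg_at(p5,whs2), truck_at(t3,gate)}
  through step 1 (unload(p3,t1,gate)): drop {pkg_at(p3,gate)}, keep {pkg_at(p5,whs2), truck_at(t3,gate)}, require {in(p3,t1), truck_at(t1,gate)}
    → {in(p3,t1), pkg_at(p5,whs2), truck_at(t1,gate), truck_at(t3,gate)}

== RESULT ==
["in(p3,t1)", "pkg_at(p5,whs2)", "truck_at(t1,gate)", "truck_at(t3,gate)"]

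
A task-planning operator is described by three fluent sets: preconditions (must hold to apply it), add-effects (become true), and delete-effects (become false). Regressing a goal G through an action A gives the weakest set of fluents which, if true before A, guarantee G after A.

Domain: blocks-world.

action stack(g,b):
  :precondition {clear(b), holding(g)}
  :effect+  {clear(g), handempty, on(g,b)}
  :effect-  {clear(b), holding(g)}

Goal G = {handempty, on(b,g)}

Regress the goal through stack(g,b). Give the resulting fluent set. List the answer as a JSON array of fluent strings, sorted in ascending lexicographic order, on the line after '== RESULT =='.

Regress:
  G ∩ del = {}  (empty — regression defined)
  G \ add = {handempty, on(b,g)} \ {clear(g), handempty, on(g,b)} = {on(b,g)}
  ∪ pre   = {on(b,g)} ∪ {clear(b), holding(g)}
          = {clear(b), holding(g), on(b,g)}

== RESULT ==
["clear(b)", "holding(g)", "on(b,g)"]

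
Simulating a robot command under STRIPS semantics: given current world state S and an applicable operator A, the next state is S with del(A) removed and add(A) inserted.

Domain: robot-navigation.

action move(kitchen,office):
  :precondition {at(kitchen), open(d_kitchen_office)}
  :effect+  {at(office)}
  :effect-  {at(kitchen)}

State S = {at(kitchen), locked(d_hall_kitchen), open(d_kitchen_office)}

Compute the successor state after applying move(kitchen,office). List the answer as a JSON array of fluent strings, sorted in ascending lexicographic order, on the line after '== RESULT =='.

Progress:
  pre ⊆ S: {at(kitchen), open(d_kitchen_office)} ⊆ S  — applicable
  S \ del = {locked(d_hall_kitchen), open(d_kitchen_office)}
  ∪ add   = {at(office), locked(d_hall_kitchen), open(d_kitchen_office)}

== RESULT ==
["at(office)", "locked(d_hall_kitchen)", "open(d_kitchen_office)"]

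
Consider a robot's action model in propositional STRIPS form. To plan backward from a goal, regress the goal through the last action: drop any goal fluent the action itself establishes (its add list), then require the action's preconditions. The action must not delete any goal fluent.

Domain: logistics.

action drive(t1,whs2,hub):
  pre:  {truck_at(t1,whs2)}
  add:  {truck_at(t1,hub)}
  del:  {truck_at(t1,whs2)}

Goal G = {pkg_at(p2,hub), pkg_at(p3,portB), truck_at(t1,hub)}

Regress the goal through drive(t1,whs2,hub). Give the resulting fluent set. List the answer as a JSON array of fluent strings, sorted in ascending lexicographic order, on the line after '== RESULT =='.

Regress:
  G ∩ del = {}  (empty — regression defined)
  G \ add = {pkg_at(p2,hub), pkg_at(p3,portB), truck_at(t1,hub)} \ {truck_at(t1,hub)} = {pkg_at(p2,hub), pkg_at(p3,portB)}
  ∪ pre   = {pkg_at(p2,hub), pkg_at(p3,portB)} ∪ {truck_at(t1,whs2)}
          = {pkg_at(p2,hub), pkg_at(p3,portB), truck_at(t1,whs2)}

== RESULT ==
["pkg_at(p2,hub)", "pkg_at(p3,portB)", "truck_at(t1,whs2)"]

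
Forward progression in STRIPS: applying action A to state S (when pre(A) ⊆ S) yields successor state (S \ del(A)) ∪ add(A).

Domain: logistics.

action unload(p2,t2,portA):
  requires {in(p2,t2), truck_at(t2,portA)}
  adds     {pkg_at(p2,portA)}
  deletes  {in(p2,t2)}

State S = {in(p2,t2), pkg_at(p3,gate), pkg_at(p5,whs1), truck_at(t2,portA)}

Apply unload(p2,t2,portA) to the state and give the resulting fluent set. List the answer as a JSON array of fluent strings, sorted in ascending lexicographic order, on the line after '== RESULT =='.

Compute (S \ del) ∪ add:
  pre ⊆ S: {in(p2,t2), truck_at(t2,portA)} ⊆ S  — applicable
  S \ del = {pkg_at(p3,gate), pkg_at(p5,whs1), truck_at(t2,portA)}
  ∪ add   = {pkg_at(p2,portA), pkg_at(p3,gate), pkg_at(p5,whs1), truck_at(t2,portA)}

== RESULT ==
["pkg_at(p2,portA)", "pkg_at(p3,gate)", "pkg_at(p5,whs1)", "truck_at(t2,portA)"]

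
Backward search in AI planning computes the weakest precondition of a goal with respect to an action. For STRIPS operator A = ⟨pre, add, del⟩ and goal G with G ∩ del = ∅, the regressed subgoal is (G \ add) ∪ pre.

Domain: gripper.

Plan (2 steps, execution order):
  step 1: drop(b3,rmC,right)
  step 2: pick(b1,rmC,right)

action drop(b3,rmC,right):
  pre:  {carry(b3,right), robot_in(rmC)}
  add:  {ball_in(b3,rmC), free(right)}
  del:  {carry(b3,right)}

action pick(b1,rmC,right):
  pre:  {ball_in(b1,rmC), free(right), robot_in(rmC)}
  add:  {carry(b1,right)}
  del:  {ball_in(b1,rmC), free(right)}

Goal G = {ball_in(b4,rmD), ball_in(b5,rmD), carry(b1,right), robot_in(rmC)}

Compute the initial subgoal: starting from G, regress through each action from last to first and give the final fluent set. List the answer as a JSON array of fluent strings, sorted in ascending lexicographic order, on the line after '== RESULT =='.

Regress step by step:
  through step 2 (pick(b1,rmC,right)): drop {carry(b1,right)}, keep {ball_in(b4,rmD), ball_in(b5,rmD), robot_in(rmC)}, require {ball_in(b1,rmC), free(right), robot_in(rmC)}
    → {ball_in(b1,rmC), ball_in(b4,rmD), ball_in(b5,rmD), free(right), robot_in(rmC)}
  through step 1 (drop(b3,rmC,right)): drop {free(right)}, keep {ball_in(b1,rmC), ball_in(b4,rmD), ball_in(b5,rmD), robot_in(rmC)}, require {carry(b3,right), robot_in(rmC)}
    → {ball_in(b1,rmC), ball_in(b4,rmD), ball_in(b5,rmD), carry(b3,right), robot_in(rmC)}

== RESULT ==
["ball_in(b1,rmC)", "ball_in(b4,rmD)", "ball_in(b5,rmD)", "carry(b3,right)", "robot_in(rmC)"]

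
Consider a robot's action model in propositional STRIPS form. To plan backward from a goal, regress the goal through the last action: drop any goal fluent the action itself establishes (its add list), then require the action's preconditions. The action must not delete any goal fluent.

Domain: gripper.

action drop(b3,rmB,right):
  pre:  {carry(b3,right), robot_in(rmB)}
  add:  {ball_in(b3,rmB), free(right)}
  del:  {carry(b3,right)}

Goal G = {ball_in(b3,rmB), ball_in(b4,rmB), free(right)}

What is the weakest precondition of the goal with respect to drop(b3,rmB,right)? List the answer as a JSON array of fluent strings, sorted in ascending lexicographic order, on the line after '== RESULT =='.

Compute (G \ add) ∪ pre:
  G ∩ del = {}  (empty — regression defined)
  G \ add = {ball_in(b3,rmB), ball_in(b4,rmB), free(right)} \ {ball_in(b3,rmB), free(right)} = {ball_in(b4,rmB)}
  ∪ pre   = {ball_in(b4,rmB)} ∪ {carry(b3,right), robot_in(rmB)}
          = {ball_in(b4,rmB), carry(b3,right), robot_in(rmB)}

== RESULT ==
["ball_in(b4,rmB)", "carry(b3,right)", "robot_in(rmB)"]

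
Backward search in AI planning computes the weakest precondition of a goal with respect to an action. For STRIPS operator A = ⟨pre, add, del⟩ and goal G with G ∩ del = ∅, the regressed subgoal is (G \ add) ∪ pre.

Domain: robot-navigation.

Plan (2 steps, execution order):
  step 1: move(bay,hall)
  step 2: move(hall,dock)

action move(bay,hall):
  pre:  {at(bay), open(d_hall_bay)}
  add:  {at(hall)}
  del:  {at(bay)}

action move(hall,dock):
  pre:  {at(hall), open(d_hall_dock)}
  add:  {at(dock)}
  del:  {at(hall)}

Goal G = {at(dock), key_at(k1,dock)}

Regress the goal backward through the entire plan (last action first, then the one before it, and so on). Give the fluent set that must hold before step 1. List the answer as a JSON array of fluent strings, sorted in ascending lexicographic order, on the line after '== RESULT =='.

Work backward from the goal:
  through step 2 (move(hall,dock)): drop {at(dock)}, keep {key_at(k1,dock)}, require {at(hall), open(d_hall_dock)}
    → {at(hall), key_at(k1,dock), open(d_hall_dock)}
  through step 1 (move(bay,hall)): drop {at(hall)}, keep {key_at(k1,dock), open(d_hall_dock)}, require {at(bay), open(d_hall_bay)}
    → {at(bay), key_at(k1,dock), open(d_hall_bay), open(d_hall_dock)}

== RESULT ==
["at(bay)", "key_at(k1,dock)", "open(d_hall_bay)", "open(d_hall_dock)"]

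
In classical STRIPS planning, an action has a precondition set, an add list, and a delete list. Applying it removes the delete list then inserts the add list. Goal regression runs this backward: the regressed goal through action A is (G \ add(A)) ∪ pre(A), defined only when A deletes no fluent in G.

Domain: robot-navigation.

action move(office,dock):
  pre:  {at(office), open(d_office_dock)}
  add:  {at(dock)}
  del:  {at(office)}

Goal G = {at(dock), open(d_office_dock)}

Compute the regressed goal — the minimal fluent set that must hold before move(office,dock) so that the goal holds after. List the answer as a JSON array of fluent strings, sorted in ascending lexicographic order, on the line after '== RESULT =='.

Regress:
  G ∩ del = {}  (empty — regression defined)
  G \ add = {at(dock), open(d_office_dock)} \ {at(dock)} = {open(d_office_dock)}
  ∪ pre   = {open(d_office_dock)} ∪ {at(office), open(d_office_dock)}
          = {at(office), open(d_office_dock)}

== RESULT ==
["at(office)", "open(d_office_dock)"]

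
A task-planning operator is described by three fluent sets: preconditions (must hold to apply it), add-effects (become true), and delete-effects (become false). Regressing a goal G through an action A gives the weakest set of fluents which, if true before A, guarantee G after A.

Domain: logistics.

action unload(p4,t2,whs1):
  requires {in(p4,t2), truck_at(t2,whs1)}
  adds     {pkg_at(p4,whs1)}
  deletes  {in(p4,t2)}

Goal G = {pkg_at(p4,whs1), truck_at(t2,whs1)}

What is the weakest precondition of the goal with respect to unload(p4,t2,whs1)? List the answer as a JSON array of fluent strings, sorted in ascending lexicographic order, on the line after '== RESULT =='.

Regress:
  G ∩ del = {}  (empty — regression defined)
  G \ add = {pkg_at(p4,whs1), truck_at(t2,whs1)} \ {pkg_at(p4,whs1)} = {truck_at(t2,whs1)}
  ∪ pre   = {truck_at(t2,whs1)} ∪ {in(p4,t2), truck_at(t2,whs1)}
          = {in(p4,t2), truck_at(t2,whs1)}

== RESULT ==
["in(p4,t2)", "truck_at(t2,whs1)"]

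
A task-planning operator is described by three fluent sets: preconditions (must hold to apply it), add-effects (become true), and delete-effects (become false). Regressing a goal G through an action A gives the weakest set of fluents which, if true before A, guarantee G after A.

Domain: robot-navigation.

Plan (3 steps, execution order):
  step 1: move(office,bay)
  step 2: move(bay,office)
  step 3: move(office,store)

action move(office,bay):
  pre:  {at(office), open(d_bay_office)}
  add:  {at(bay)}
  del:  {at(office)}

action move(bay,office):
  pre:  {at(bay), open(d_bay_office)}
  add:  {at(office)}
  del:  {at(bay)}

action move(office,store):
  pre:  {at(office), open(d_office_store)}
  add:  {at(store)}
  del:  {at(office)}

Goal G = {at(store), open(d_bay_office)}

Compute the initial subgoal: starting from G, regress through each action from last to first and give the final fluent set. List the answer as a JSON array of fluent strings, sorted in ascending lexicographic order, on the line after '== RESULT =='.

Regress step by step:
  through step 3 (move(office,store)): drop {at(store)}, keep {open(d_bay_office)}, require {at(office), open(d_office_store)}
    → {at(office), open(d_bay_office), open(d_office_store)}
  through step 2 (move(bay,office)): drop {at(office)}, keep {open(d_bay_office), open(d_office_store)}, require {at(bay), open(d_bay_office)}
    → {at(bay), open(d_bay_office), open(d_office_store)}
  through step 1 (move(office,bay)): drop {at(bay)}, keep {open(d_bay_office), open(d_office_store)}, require {at(office), open(d_bay_office)}
    → {at(office), open(d_bay_office), open(d_office_store)}

== RESULT ==
["at(office)", "open(d_bay_office)", "open(d_office_store)"]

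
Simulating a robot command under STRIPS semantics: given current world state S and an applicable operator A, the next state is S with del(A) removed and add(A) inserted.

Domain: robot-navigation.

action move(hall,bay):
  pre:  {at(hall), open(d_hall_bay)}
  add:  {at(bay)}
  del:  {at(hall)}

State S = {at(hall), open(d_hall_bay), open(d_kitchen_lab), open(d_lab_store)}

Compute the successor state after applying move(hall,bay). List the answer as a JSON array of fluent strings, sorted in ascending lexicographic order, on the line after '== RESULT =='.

Progress:
  pre ⊆ S: {at(hall), open(d_hall_bay)} ⊆ S  — applicable
  S \ del = {open(d_hall_bay), open(d_kitchen_lab), open(d_lab_store)}
  ∪ add   = {at(bay), open(d_hall_bay), open(d_kitchen_lab), open(d_lab_store)}

== RESULT ==
["at(bay)", "open(d_hall_bay)", "open(d_kitchen_lab)", "open(d_lab_store)"]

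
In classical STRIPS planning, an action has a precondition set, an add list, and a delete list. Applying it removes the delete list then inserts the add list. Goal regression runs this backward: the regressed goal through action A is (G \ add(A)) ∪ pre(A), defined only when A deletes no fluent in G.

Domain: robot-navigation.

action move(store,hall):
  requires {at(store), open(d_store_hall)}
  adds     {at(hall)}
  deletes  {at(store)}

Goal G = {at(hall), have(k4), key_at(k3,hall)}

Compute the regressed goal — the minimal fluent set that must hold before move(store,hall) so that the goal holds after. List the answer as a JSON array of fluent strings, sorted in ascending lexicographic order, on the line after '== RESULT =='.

Regress:
  G ∩ del = {}  (empty — regression defined)
  G \ add = {at(hall), have(k4), key_at(k3,hall)} \ {at(hall)} = {have(k4), key_at(k3,hall)}
  ∪ pre   = {have(k4), key_at(k3,hall)} ∪ {at(store), open(d_store_hall)}
          = {at(store), have(k4), key_at(k3,hall), open(d_store_hall)}

== RESULT ==
["at(store)", "have(k4)", "key_at(k3,hall)", "open(d_store_hall)"]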